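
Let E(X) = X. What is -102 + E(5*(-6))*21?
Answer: -732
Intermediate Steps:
-102 + E(5*(-6))*21 = -102 + (5*(-6))*21 = -102 - 30*21 = -102 - 630 = -732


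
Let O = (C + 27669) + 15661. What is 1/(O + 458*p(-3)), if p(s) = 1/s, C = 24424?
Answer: 3/202804 ≈ 1.4793e-5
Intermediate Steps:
p(s) = 1/s
O = 67754 (O = (24424 + 27669) + 15661 = 52093 + 15661 = 67754)
1/(O + 458*p(-3)) = 1/(67754 + 458/(-3)) = 1/(67754 + 458*(-⅓)) = 1/(67754 - 458/3) = 1/(202804/3) = 3/202804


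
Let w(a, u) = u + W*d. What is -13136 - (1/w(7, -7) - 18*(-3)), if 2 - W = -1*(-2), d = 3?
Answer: -92329/7 ≈ -13190.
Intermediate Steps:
W = 0 (W = 2 - (-1)*(-2) = 2 - 1*2 = 2 - 2 = 0)
w(a, u) = u (w(a, u) = u + 0*3 = u + 0 = u)
-13136 - (1/w(7, -7) - 18*(-3)) = -13136 - (1/(-7) - 18*(-3)) = -13136 - (-⅐ + 54) = -13136 - 1*377/7 = -13136 - 377/7 = -92329/7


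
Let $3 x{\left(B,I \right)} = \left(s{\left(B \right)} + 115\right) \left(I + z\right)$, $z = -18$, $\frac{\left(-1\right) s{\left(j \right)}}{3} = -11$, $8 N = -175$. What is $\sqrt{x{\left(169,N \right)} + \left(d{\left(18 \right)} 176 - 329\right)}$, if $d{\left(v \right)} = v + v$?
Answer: $\frac{\sqrt{145434}}{6} \approx 63.56$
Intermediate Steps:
$N = - \frac{175}{8}$ ($N = \frac{1}{8} \left(-175\right) = - \frac{175}{8} \approx -21.875$)
$s{\left(j \right)} = 33$ ($s{\left(j \right)} = \left(-3\right) \left(-11\right) = 33$)
$x{\left(B,I \right)} = -888 + \frac{148 I}{3}$ ($x{\left(B,I \right)} = \frac{\left(33 + 115\right) \left(I - 18\right)}{3} = \frac{148 \left(-18 + I\right)}{3} = \frac{-2664 + 148 I}{3} = -888 + \frac{148 I}{3}$)
$d{\left(v \right)} = 2 v$
$\sqrt{x{\left(169,N \right)} + \left(d{\left(18 \right)} 176 - 329\right)} = \sqrt{\left(-888 + \frac{148}{3} \left(- \frac{175}{8}\right)\right) - \left(329 - 2 \cdot 18 \cdot 176\right)} = \sqrt{\left(-888 - \frac{6475}{6}\right) + \left(36 \cdot 176 - 329\right)} = \sqrt{- \frac{11803}{6} + \left(6336 - 329\right)} = \sqrt{- \frac{11803}{6} + 6007} = \sqrt{\frac{24239}{6}} = \frac{\sqrt{145434}}{6}$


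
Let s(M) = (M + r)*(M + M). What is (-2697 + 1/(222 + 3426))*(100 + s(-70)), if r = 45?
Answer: -737899125/76 ≈ -9.7092e+6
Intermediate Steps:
s(M) = 2*M*(45 + M) (s(M) = (M + 45)*(M + M) = (45 + M)*(2*M) = 2*M*(45 + M))
(-2697 + 1/(222 + 3426))*(100 + s(-70)) = (-2697 + 1/(222 + 3426))*(100 + 2*(-70)*(45 - 70)) = (-2697 + 1/3648)*(100 + 2*(-70)*(-25)) = (-2697 + 1/3648)*(100 + 3500) = -9838655/3648*3600 = -737899125/76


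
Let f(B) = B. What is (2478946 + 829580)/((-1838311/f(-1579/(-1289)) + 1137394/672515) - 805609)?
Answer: -1756663840001655/1224527692836112 ≈ -1.4346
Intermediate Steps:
(2478946 + 829580)/((-1838311/f(-1579/(-1289)) + 1137394/672515) - 805609) = (2478946 + 829580)/((-1838311/((-1579/(-1289))) + 1137394/672515) - 805609) = 3308526/((-1838311/((-1579*(-1/1289))) + 1137394*(1/672515)) - 805609) = 3308526/((-1838311/1579/1289 + 1137394/672515) - 805609) = 3308526/((-1838311*1289/1579 + 1137394/672515) - 805609) = 3308526/((-2369582879/1579 + 1137394/672515) - 805609) = 3308526/(-1593578233925559/1061901185 - 805609) = 3308526/(-2449055385672224/1061901185) = 3308526*(-1061901185/2449055385672224) = -1756663840001655/1224527692836112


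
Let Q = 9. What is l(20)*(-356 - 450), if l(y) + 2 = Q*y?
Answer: -143468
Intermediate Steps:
l(y) = -2 + 9*y
l(20)*(-356 - 450) = (-2 + 9*20)*(-356 - 450) = (-2 + 180)*(-806) = 178*(-806) = -143468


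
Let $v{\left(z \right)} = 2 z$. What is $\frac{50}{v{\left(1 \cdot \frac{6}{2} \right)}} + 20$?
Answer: $\frac{85}{3} \approx 28.333$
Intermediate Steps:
$\frac{50}{v{\left(1 \cdot \frac{6}{2} \right)}} + 20 = \frac{50}{2 \cdot 1 \cdot \frac{6}{2}} + 20 = \frac{50}{2 \cdot 1 \cdot 6 \cdot \frac{1}{2}} + 20 = \frac{50}{2 \cdot 1 \cdot 3} + 20 = \frac{50}{2 \cdot 3} + 20 = \frac{50}{6} + 20 = 50 \cdot \frac{1}{6} + 20 = \frac{25}{3} + 20 = \frac{85}{3}$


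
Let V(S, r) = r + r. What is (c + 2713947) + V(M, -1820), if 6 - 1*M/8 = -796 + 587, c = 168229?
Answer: 2878536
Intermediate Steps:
M = 1720 (M = 48 - 8*(-796 + 587) = 48 - 8*(-209) = 48 + 1672 = 1720)
V(S, r) = 2*r
(c + 2713947) + V(M, -1820) = (168229 + 2713947) + 2*(-1820) = 2882176 - 3640 = 2878536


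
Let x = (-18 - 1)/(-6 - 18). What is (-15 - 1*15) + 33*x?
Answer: -31/8 ≈ -3.8750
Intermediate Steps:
x = 19/24 (x = -19/(-24) = -19*(-1/24) = 19/24 ≈ 0.79167)
(-15 - 1*15) + 33*x = (-15 - 1*15) + 33*(19/24) = (-15 - 15) + 209/8 = -30 + 209/8 = -31/8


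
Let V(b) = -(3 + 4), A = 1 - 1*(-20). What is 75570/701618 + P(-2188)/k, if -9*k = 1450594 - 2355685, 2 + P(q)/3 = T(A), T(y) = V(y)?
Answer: 11371205616/105838022873 ≈ 0.10744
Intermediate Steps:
A = 21 (A = 1 + 20 = 21)
V(b) = -7 (V(b) = -1*7 = -7)
T(y) = -7
P(q) = -27 (P(q) = -6 + 3*(-7) = -6 - 21 = -27)
k = 301697/3 (k = -(1450594 - 2355685)/9 = -1/9*(-905091) = 301697/3 ≈ 1.0057e+5)
75570/701618 + P(-2188)/k = 75570/701618 - 27/301697/3 = 75570*(1/701618) - 27*3/301697 = 37785/350809 - 81/301697 = 11371205616/105838022873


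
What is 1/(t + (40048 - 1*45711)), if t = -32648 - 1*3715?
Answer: -1/42026 ≈ -2.3795e-5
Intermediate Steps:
t = -36363 (t = -32648 - 3715 = -36363)
1/(t + (40048 - 1*45711)) = 1/(-36363 + (40048 - 1*45711)) = 1/(-36363 + (40048 - 45711)) = 1/(-36363 - 5663) = 1/(-42026) = -1/42026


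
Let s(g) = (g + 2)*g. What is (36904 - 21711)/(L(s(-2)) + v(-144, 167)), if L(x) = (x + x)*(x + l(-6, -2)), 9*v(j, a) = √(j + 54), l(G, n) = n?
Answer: -45579*I*√10/10 ≈ -14413.0*I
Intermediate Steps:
s(g) = g*(2 + g) (s(g) = (2 + g)*g = g*(2 + g))
v(j, a) = √(54 + j)/9 (v(j, a) = √(j + 54)/9 = √(54 + j)/9)
L(x) = 2*x*(-2 + x) (L(x) = (x + x)*(x - 2) = (2*x)*(-2 + x) = 2*x*(-2 + x))
(36904 - 21711)/(L(s(-2)) + v(-144, 167)) = (36904 - 21711)/(2*(-2*(2 - 2))*(-2 - 2*(2 - 2)) + √(54 - 144)/9) = 15193/(2*(-2*0)*(-2 - 2*0) + √(-90)/9) = 15193/(2*0*(-2 + 0) + (3*I*√10)/9) = 15193/(2*0*(-2) + I*√10/3) = 15193/(0 + I*√10/3) = 15193/((I*√10/3)) = 15193*(-3*I*√10/10) = -45579*I*√10/10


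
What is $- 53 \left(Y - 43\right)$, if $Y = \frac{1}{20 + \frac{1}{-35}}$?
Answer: $\frac{1591166}{699} \approx 2276.3$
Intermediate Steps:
$Y = \frac{35}{699}$ ($Y = \frac{1}{20 - \frac{1}{35}} = \frac{1}{\frac{699}{35}} = \frac{35}{699} \approx 0.050072$)
$- 53 \left(Y - 43\right) = - 53 \left(\frac{35}{699} - 43\right) = \left(-53\right) \left(- \frac{30022}{699}\right) = \frac{1591166}{699}$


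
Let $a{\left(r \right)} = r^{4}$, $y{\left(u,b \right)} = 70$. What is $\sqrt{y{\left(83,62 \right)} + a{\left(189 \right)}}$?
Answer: $\sqrt{1275989911} \approx 35721.0$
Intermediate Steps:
$\sqrt{y{\left(83,62 \right)} + a{\left(189 \right)}} = \sqrt{70 + 189^{4}} = \sqrt{70 + 1275989841} = \sqrt{1275989911}$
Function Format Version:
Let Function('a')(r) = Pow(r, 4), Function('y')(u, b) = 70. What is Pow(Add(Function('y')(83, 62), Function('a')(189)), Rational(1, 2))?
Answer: Pow(1275989911, Rational(1, 2)) ≈ 35721.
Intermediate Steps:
Pow(Add(Function('y')(83, 62), Function('a')(189)), Rational(1, 2)) = Pow(Add(70, Pow(189, 4)), Rational(1, 2)) = Pow(Add(70, 1275989841), Rational(1, 2)) = Pow(1275989911, Rational(1, 2))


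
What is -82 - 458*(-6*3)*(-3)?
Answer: -24814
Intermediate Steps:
-82 - 458*(-6*3)*(-3) = -82 - (-8244)*(-3) = -82 - 458*54 = -82 - 24732 = -24814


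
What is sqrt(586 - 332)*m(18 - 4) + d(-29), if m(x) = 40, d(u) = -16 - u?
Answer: 13 + 40*sqrt(254) ≈ 650.50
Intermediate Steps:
sqrt(586 - 332)*m(18 - 4) + d(-29) = sqrt(586 - 332)*40 + (-16 - 1*(-29)) = sqrt(254)*40 + (-16 + 29) = 40*sqrt(254) + 13 = 13 + 40*sqrt(254)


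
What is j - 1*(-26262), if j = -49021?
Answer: -22759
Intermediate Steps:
j - 1*(-26262) = -49021 - 1*(-26262) = -49021 + 26262 = -22759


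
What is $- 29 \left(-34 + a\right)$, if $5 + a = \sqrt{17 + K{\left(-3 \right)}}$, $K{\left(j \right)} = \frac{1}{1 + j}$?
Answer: $1131 - \frac{29 \sqrt{66}}{2} \approx 1013.2$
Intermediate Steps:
$a = -5 + \frac{\sqrt{66}}{2}$ ($a = -5 + \sqrt{17 + \frac{1}{1 - 3}} = -5 + \sqrt{17 + \frac{1}{-2}} = -5 + \sqrt{17 - \frac{1}{2}} = -5 + \sqrt{\frac{33}{2}} = -5 + \frac{\sqrt{66}}{2} \approx -0.93798$)
$- 29 \left(-34 + a\right) = - 29 \left(-34 - \left(5 - \frac{\sqrt{66}}{2}\right)\right) = - 29 \left(-39 + \frac{\sqrt{66}}{2}\right) = 1131 - \frac{29 \sqrt{66}}{2}$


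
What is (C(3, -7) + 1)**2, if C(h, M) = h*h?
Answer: 100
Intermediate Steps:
C(h, M) = h**2
(C(3, -7) + 1)**2 = (3**2 + 1)**2 = (9 + 1)**2 = 10**2 = 100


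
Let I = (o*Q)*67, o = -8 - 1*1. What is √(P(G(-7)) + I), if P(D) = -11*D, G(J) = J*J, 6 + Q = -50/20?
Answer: √18346/2 ≈ 67.724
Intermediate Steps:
Q = -17/2 (Q = -6 - 50/20 = -6 - 50*1/20 = -6 - 5/2 = -17/2 ≈ -8.5000)
o = -9 (o = -8 - 1 = -9)
G(J) = J²
I = 10251/2 (I = -9*(-17/2)*67 = (153/2)*67 = 10251/2 ≈ 5125.5)
√(P(G(-7)) + I) = √(-11*(-7)² + 10251/2) = √(-11*49 + 10251/2) = √(-539 + 10251/2) = √(9173/2) = √18346/2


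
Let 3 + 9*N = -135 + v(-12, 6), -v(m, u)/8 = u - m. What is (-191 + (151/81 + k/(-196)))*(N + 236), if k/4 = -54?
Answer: -458231884/11907 ≈ -38484.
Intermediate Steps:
k = -216 (k = 4*(-54) = -216)
v(m, u) = -8*u + 8*m (v(m, u) = -8*(u - m) = -8*u + 8*m)
N = -94/3 (N = -1/3 + (-135 + (-8*6 + 8*(-12)))/9 = -1/3 + (-135 + (-48 - 96))/9 = -1/3 + (-135 - 144)/9 = -1/3 + (1/9)*(-279) = -1/3 - 31 = -94/3 ≈ -31.333)
(-191 + (151/81 + k/(-196)))*(N + 236) = (-191 + (151/81 - 216/(-196)))*(-94/3 + 236) = (-191 + (151*(1/81) - 216*(-1/196)))*(614/3) = (-191 + (151/81 + 54/49))*(614/3) = (-191 + 11773/3969)*(614/3) = -746306/3969*614/3 = -458231884/11907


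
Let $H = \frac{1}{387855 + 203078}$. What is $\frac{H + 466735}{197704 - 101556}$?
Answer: $\frac{68952278439}{14204256521} \approx 4.8543$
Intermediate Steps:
$H = \frac{1}{590933} \approx 1.6922 \cdot 10^{-6}$
$\frac{H + 466735}{197704 - 101556} = \frac{\frac{1}{590933} + 466735}{197704 - 101556} = \frac{275809113756}{590933 \cdot 96148} = \frac{275809113756}{590933} \cdot \frac{1}{96148} = \frac{68952278439}{14204256521}$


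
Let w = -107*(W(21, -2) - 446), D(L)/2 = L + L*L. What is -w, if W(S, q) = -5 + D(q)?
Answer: -47829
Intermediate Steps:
D(L) = 2*L + 2*L² (D(L) = 2*(L + L*L) = 2*(L + L²) = 2*L + 2*L²)
W(S, q) = -5 + 2*q*(1 + q)
w = 47829 (w = -107*((-5 + 2*(-2)*(1 - 2)) - 446) = -107*((-5 + 2*(-2)*(-1)) - 446) = -107*((-5 + 4) - 446) = -107*(-1 - 446) = -107*(-447) = 47829)
-w = -1*47829 = -47829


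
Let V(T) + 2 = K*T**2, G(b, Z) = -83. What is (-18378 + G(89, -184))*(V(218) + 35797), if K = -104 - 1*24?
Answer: 111638780697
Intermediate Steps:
K = -128 (K = -104 - 24 = -128)
V(T) = -2 - 128*T**2
(-18378 + G(89, -184))*(V(218) + 35797) = (-18378 - 83)*((-2 - 128*218**2) + 35797) = -18461*((-2 - 128*47524) + 35797) = -18461*((-2 - 6083072) + 35797) = -18461*(-6083074 + 35797) = -18461*(-6047277) = 111638780697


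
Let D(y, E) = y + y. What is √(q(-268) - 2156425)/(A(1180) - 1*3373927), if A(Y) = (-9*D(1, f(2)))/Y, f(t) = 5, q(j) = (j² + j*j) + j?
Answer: -590*I*√2013045/1990616939 ≈ -0.00042052*I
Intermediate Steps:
q(j) = j + 2*j² (q(j) = (j² + j²) + j = 2*j² + j = j + 2*j²)
D(y, E) = 2*y
A(Y) = -18/Y (A(Y) = (-18)/Y = (-9*2)/Y = -18/Y)
√(q(-268) - 2156425)/(A(1180) - 1*3373927) = √(-268*(1 + 2*(-268)) - 2156425)/(-18/1180 - 1*3373927) = √(-268*(1 - 536) - 2156425)/(-18*1/1180 - 3373927) = √(-268*(-535) - 2156425)/(-9/590 - 3373927) = √(143380 - 2156425)/(-1990616939/590) = √(-2013045)*(-590/1990616939) = (I*√2013045)*(-590/1990616939) = -590*I*√2013045/1990616939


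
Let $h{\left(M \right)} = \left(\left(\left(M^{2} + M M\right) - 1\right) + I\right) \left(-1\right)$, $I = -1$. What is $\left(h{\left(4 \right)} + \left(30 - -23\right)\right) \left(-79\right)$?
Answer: $-1817$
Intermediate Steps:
$h{\left(M \right)} = 2 - 2 M^{2}$ ($h{\left(M \right)} = \left(\left(\left(M^{2} + M M\right) - 1\right) - 1\right) \left(-1\right) = \left(\left(\left(M^{2} + M^{2}\right) - 1\right) - 1\right) \left(-1\right) = \left(\left(2 M^{2} - 1\right) - 1\right) \left(-1\right) = \left(\left(-1 + 2 M^{2}\right) - 1\right) \left(-1\right) = \left(-2 + 2 M^{2}\right) \left(-1\right) = 2 - 2 M^{2}$)
$\left(h{\left(4 \right)} + \left(30 - -23\right)\right) \left(-79\right) = \left(\left(2 - 2 \cdot 4^{2}\right) + \left(30 - -23\right)\right) \left(-79\right) = \left(\left(2 - 32\right) + \left(30 + 23\right)\right) \left(-79\right) = \left(\left(2 - 32\right) + 53\right) \left(-79\right) = \left(-30 + 53\right) \left(-79\right) = 23 \left(-79\right) = -1817$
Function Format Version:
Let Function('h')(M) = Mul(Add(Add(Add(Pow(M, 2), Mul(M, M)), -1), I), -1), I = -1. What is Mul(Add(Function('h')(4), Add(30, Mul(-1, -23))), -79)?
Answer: -1817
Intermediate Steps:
Function('h')(M) = Add(2, Mul(-2, Pow(M, 2))) (Function('h')(M) = Mul(Add(Add(Add(Pow(M, 2), Mul(M, M)), -1), -1), -1) = Mul(Add(Add(Add(Pow(M, 2), Pow(M, 2)), -1), -1), -1) = Mul(Add(Add(Mul(2, Pow(M, 2)), -1), -1), -1) = Mul(Add(Add(-1, Mul(2, Pow(M, 2))), -1), -1) = Mul(Add(-2, Mul(2, Pow(M, 2))), -1) = Add(2, Mul(-2, Pow(M, 2))))
Mul(Add(Function('h')(4), Add(30, Mul(-1, -23))), -79) = Mul(Add(Add(2, Mul(-2, Pow(4, 2))), Add(30, Mul(-1, -23))), -79) = Mul(Add(Add(2, Mul(-2, 16)), Add(30, 23)), -79) = Mul(Add(Add(2, -32), 53), -79) = Mul(Add(-30, 53), -79) = Mul(23, -79) = -1817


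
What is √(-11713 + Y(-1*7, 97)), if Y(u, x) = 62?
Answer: I*√11651 ≈ 107.94*I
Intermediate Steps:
√(-11713 + Y(-1*7, 97)) = √(-11713 + 62) = √(-11651) = I*√11651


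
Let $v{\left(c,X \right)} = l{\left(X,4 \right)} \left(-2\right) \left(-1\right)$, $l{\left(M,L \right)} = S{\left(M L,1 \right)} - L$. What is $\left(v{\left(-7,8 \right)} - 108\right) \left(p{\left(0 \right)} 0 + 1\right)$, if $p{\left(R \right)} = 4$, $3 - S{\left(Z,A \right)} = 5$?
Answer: $-120$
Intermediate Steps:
$S{\left(Z,A \right)} = -2$ ($S{\left(Z,A \right)} = 3 - 5 = -2$)
$l{\left(M,L \right)} = -2 - L$
$v{\left(c,X \right)} = -12$ ($v{\left(c,X \right)} = \left(-2 - 4\right) \left(-2\right) \left(-1\right) = \left(-6\right) \left(-2\right) \left(-1\right) = 12 \left(-1\right) = -12$)
$\left(v{\left(-7,8 \right)} - 108\right) \left(p{\left(0 \right)} 0 + 1\right) = \left(-12 - 108\right) \left(4 \cdot 0 + 1\right) = - 120 \left(0 + 1\right) = \left(-120\right) 1 = -120$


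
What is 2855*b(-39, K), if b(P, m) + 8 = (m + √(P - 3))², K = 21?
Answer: 1116305 + 119910*I*√42 ≈ 1.1163e+6 + 7.7711e+5*I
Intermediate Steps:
b(P, m) = -8 + (m + √(-3 + P))² (b(P, m) = -8 + (m + √(P - 3))² = -8 + (m + √(-3 + P))²)
2855*b(-39, K) = 2855*(-8 + (21 + √(-3 - 39))²) = 2855*(-8 + (21 + √(-42))²) = 2855*(-8 + (21 + I*√42)²) = -22840 + 2855*(21 + I*√42)²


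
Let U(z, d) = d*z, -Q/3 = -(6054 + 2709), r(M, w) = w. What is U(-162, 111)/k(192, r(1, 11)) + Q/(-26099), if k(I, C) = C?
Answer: -469601397/287089 ≈ -1635.7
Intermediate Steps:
Q = 26289 (Q = -(-3)*(6054 + 2709) = -(-3)*8763 = -3*(-8763) = 26289)
U(-162, 111)/k(192, r(1, 11)) + Q/(-26099) = (111*(-162))/11 + 26289/(-26099) = -17982*1/11 + 26289*(-1/26099) = -17982/11 - 26289/26099 = -469601397/287089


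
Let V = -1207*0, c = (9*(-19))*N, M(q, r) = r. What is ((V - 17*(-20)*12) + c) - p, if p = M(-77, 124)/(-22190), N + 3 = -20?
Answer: 88904297/11095 ≈ 8013.0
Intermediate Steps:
N = -23 (N = -3 - 20 = -23)
c = 3933 (c = (9*(-19))*(-23) = -171*(-23) = 3933)
p = -62/11095 (p = 124/(-22190) = 124*(-1/22190) = -62/11095 ≈ -0.0055881)
V = 0
((V - 17*(-20)*12) + c) - p = ((0 - 17*(-20)*12) + 3933) - 1*(-62/11095) = ((0 + 340*12) + 3933) + 62/11095 = ((0 + 4080) + 3933) + 62/11095 = (4080 + 3933) + 62/11095 = 8013 + 62/11095 = 88904297/11095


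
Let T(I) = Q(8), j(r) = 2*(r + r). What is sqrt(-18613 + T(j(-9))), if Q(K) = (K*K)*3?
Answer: 13*I*sqrt(109) ≈ 135.72*I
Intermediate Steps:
Q(K) = 3*K**2 (Q(K) = K**2*3 = 3*K**2)
j(r) = 4*r (j(r) = 2*(2*r) = 4*r)
T(I) = 192 (T(I) = 3*8**2 = 3*64 = 192)
sqrt(-18613 + T(j(-9))) = sqrt(-18613 + 192) = sqrt(-18421) = 13*I*sqrt(109)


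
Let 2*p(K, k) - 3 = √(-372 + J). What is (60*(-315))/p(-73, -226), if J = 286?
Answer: -22680/19 + 7560*I*√86/19 ≈ -1193.7 + 3689.9*I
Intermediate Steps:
p(K, k) = 3/2 + I*√86/2 (p(K, k) = 3/2 + √(-372 + 286)/2 = 3/2 + √(-86)/2 = 3/2 + (I*√86)/2 = 3/2 + I*√86/2)
(60*(-315))/p(-73, -226) = (60*(-315))/(3/2 + I*√86/2) = -18900/(3/2 + I*√86/2)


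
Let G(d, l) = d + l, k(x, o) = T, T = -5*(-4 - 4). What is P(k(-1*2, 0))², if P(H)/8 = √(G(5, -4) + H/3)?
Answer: 2752/3 ≈ 917.33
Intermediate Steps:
T = 40 (T = -5*(-8) = 40)
k(x, o) = 40
P(H) = 8*√(1 + H/3) (P(H) = 8*√((5 - 4) + H/3) = 8*√(1 + H*(⅓)) = 8*√(1 + H/3))
P(k(-1*2, 0))² = (8*√(9 + 3*40)/3)² = (8*√(9 + 120)/3)² = (8*√129/3)² = 2752/3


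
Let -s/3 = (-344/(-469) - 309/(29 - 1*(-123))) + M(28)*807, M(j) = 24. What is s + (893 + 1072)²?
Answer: 271117167747/71288 ≈ 3.8031e+6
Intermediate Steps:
s = -4141840053/71288 (s = -3*((-344/(-469) - 309/(29 - 1*(-123))) + 24*807) = -3*((-344*(-1/469) - 309/(29 + 123)) + 19368) = -3*((344/469 - 309/152) + 19368) = -3*(-92633/71288 + 19368) = -3*1380613351/71288 = -4141840053/71288 ≈ -58100.)
s + (893 + 1072)² = -4141840053/71288 + (893 + 1072)² = -4141840053/71288 + 1965² = -4141840053/71288 + 3861225 = 271117167747/71288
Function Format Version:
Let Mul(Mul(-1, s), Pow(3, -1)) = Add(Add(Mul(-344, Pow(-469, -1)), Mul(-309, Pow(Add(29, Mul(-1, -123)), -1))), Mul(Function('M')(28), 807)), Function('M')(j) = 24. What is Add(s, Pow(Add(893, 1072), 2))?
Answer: Rational(271117167747, 71288) ≈ 3.8031e+6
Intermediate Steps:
s = Rational(-4141840053, 71288) (s = Mul(-3, Add(Add(Mul(-344, Pow(-469, -1)), Mul(-309, Pow(Add(29, Mul(-1, -123)), -1))), Mul(24, 807))) = Mul(-3, Add(Add(Mul(-344, Rational(-1, 469)), Mul(-309, Pow(Add(29, 123), -1))), 19368)) = Mul(-3, Add(Add(Rational(344, 469), Mul(-309, Pow(152, -1))), 19368)) = Mul(-3, Add(Add(Rational(344, 469), Mul(-309, Rational(1, 152))), 19368)) = Mul(-3, Add(Add(Rational(344, 469), Rational(-309, 152)), 19368)) = Mul(-3, Add(Rational(-92633, 71288), 19368)) = Mul(-3, Rational(1380613351, 71288)) = Rational(-4141840053, 71288) ≈ -58100.)
Add(s, Pow(Add(893, 1072), 2)) = Add(Rational(-4141840053, 71288), Pow(Add(893, 1072), 2)) = Add(Rational(-4141840053, 71288), Pow(1965, 2)) = Add(Rational(-4141840053, 71288), 3861225) = Rational(271117167747, 71288)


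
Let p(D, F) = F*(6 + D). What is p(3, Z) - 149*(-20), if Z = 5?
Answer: 3025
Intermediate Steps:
p(3, Z) - 149*(-20) = 5*(6 + 3) - 149*(-20) = 5*9 + 2980 = 45 + 2980 = 3025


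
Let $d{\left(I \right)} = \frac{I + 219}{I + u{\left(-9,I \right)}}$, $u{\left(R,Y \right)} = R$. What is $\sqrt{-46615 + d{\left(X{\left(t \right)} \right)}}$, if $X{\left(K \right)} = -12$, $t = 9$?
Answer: $\frac{i \sqrt{2284618}}{7} \approx 215.93 i$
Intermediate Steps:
$d{\left(I \right)} = \frac{219 + I}{-9 + I}$ ($d{\left(I \right)} = \frac{I + 219}{I - 9} = \frac{219 + I}{-9 + I}$)
$\sqrt{-46615 + d{\left(X{\left(t \right)} \right)}} = \sqrt{-46615 + \frac{219 - 12}{-9 - 12}} = \sqrt{-46615 + \frac{1}{-21} \cdot 207} = \sqrt{-46615 - \frac{69}{7}} = \sqrt{- \frac{326374}{7}} = \frac{i \sqrt{2284618}}{7}$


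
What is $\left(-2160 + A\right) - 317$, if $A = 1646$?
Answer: $-831$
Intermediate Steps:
$\left(-2160 + A\right) - 317 = \left(-2160 + 1646\right) - 317 = -514 - 317 = -831$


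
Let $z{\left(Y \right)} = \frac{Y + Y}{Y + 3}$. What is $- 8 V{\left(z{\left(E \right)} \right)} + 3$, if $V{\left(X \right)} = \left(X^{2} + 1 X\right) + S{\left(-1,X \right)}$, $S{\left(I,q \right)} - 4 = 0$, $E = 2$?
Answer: $- \frac{1013}{25} \approx -40.52$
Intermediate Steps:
$S{\left(I,q \right)} = 4$ ($S{\left(I,q \right)} = 4 + 0 = 4$)
$z{\left(Y \right)} = \frac{2 Y}{3 + Y}$
$V{\left(X \right)} = 4 + X + X^{2}$ ($V{\left(X \right)} = \left(X^{2} + 1 X\right) + 4 = \left(X^{2} + X\right) + 4 = \left(X + X^{2}\right) + 4 = 4 + X + X^{2}$)
$- 8 V{\left(z{\left(E \right)} \right)} + 3 = - 8 \left(4 + 2 \cdot 2 \frac{1}{3 + 2} + \left(2 \cdot 2 \frac{1}{3 + 2}\right)^{2}\right) + 3 = - 8 \left(4 + 2 \cdot 2 \cdot \frac{1}{5} + \left(2 \cdot 2 \cdot \frac{1}{5}\right)^{2}\right) + 3 = - 8 \left(4 + \frac{4}{5} + \left(\frac{4}{5}\right)^{2}\right) + 3 = - 8 \left(4 + \frac{4}{5} + \frac{16}{25}\right) + 3 = \left(-8\right) \frac{136}{25} + 3 = - \frac{1088}{25} + 3 = - \frac{1013}{25}$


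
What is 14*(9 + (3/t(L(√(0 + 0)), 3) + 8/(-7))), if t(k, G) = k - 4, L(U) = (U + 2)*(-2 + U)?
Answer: 419/4 ≈ 104.75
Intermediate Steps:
L(U) = (-2 + U)*(2 + U) (L(U) = (2 + U)*(-2 + U) = (-2 + U)*(2 + U))
t(k, G) = -4 + k
14*(9 + (3/t(L(√(0 + 0)), 3) + 8/(-7))) = 14*(9 + (3/(-4 + (-4 + (√(0 + 0))²)) + 8/(-7))) = 14*(9 + (3/(-4 + (-4 + (√0)²)) + 8*(-⅐))) = 14*(9 + (3/(-4 + (-4 + 0²)) - 8/7)) = 14*(9 + (3/(-4 + (-4 + 0)) - 8/7)) = 14*(9 + (3/(-4 - 4) - 8/7)) = 14*(9 + (3/(-8) - 8/7)) = 14*(9 + (3*(-⅛) - 8/7)) = 14*(9 + (-3/8 - 8/7)) = 14*(9 - 85/56) = 14*(419/56) = 419/4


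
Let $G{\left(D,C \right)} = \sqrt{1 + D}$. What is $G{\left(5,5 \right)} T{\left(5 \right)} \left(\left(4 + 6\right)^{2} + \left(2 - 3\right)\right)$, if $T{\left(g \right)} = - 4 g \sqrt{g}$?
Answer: $- 1980 \sqrt{30} \approx -10845.0$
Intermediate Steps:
$T{\left(g \right)} = - 4 g^{\frac{3}{2}}$
$G{\left(5,5 \right)} T{\left(5 \right)} \left(\left(4 + 6\right)^{2} + \left(2 - 3\right)\right) = \sqrt{1 + 5} \left(- 4 \cdot 5^{\frac{3}{2}}\right) \left(\left(4 + 6\right)^{2} + \left(2 - 3\right)\right) = \sqrt{6} \left(- 4 \cdot 5 \sqrt{5}\right) \left(10^{2} + \left(2 - 3\right)\right) = \sqrt{6} \left(- 20 \sqrt{5}\right) \left(100 - 1\right) = - 20 \sqrt{30} \cdot 99 = - 1980 \sqrt{30}$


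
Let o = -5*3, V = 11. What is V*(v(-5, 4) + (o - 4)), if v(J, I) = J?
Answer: -264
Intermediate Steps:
o = -15
V*(v(-5, 4) + (o - 4)) = 11*(-5 + (-15 - 4)) = 11*(-5 - 19) = 11*(-24) = -264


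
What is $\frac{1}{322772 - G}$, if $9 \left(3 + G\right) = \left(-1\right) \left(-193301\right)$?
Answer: $\frac{9}{2711674} \approx 3.319 \cdot 10^{-6}$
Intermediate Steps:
$G = \frac{193274}{9}$ ($G = -3 + \frac{\left(-1\right) \left(-193301\right)}{9} = -3 + \frac{1}{9} \cdot 193301 = -3 + \frac{193301}{9} = \frac{193274}{9} \approx 21475.0$)
$\frac{1}{322772 - G} = \frac{1}{322772 - \frac{193274}{9}} = \frac{1}{\frac{2711674}{9}} = \frac{9}{2711674}$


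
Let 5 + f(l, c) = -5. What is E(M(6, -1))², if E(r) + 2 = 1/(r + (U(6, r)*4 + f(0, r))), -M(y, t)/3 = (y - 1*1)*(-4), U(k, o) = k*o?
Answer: 8874441/2220100 ≈ 3.9973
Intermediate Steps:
f(l, c) = -10 (f(l, c) = -5 - 5 = -10)
M(y, t) = -12 + 12*y (M(y, t) = -3*(y - 1*1)*(-4) = -3*(y - 1)*(-4) = -3*(-1 + y)*(-4) = -3*(4 - 4*y) = -12 + 12*y)
E(r) = -2 + 1/(-10 + 25*r) (E(r) = -2 + 1/(r + ((6*r)*4 - 10)) = -2 + 1/(r + (24*r - 10)) = -2 + 1/(r + (-10 + 24*r)) = -2 + 1/(-10 + 25*r))
E(M(6, -1))² = ((21 - 50*(-12 + 12*6))/(5*(-2 + 5*(-12 + 12*6))))² = ((21 - 50*(-12 + 72))/(5*(-2 + 5*(-12 + 72))))² = ((21 - 50*60)/(5*(-2 + 5*60)))² = ((21 - 3000)/(5*(-2 + 300)))² = ((⅕)*(-2979)/298)² = ((⅕)*(1/298)*(-2979))² = (-2979/1490)² = 8874441/2220100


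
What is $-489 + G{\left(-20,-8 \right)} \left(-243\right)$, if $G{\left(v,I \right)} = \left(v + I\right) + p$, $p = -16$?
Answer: $10203$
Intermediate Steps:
$G{\left(v,I \right)} = -16 + I + v$ ($G{\left(v,I \right)} = \left(v + I\right) - 16 = \left(I + v\right) - 16 = -16 + I + v$)
$-489 + G{\left(-20,-8 \right)} \left(-243\right) = -489 + \left(-16 - 8 - 20\right) \left(-243\right) = -489 - -10692 = -489 + 10692 = 10203$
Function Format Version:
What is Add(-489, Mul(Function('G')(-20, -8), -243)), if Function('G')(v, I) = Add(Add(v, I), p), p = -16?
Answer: 10203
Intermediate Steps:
Function('G')(v, I) = Add(-16, I, v) (Function('G')(v, I) = Add(Add(v, I), -16) = Add(Add(I, v), -16) = Add(-16, I, v))
Add(-489, Mul(Function('G')(-20, -8), -243)) = Add(-489, Mul(Add(-16, -8, -20), -243)) = Add(-489, Mul(-44, -243)) = Add(-489, 10692) = 10203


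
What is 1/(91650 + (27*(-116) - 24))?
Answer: 1/88494 ≈ 1.1300e-5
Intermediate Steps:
1/(91650 + (27*(-116) - 24)) = 1/(91650 + (-3132 - 24)) = 1/(91650 - 3156) = 1/88494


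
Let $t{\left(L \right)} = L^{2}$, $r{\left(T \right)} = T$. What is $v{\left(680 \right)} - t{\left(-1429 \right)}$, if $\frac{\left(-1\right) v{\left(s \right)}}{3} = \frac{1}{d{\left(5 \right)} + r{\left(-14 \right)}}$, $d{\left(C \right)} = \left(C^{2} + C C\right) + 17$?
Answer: $- \frac{108228176}{53} \approx -2.042 \cdot 10^{6}$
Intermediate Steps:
$d{\left(C \right)} = 17 + 2 C^{2}$ ($d{\left(C \right)} = \left(C^{2} + C^{2}\right) + 17 = 2 C^{2} + 17 = 17 + 2 C^{2}$)
$v{\left(s \right)} = - \frac{3}{53}$ ($v{\left(s \right)} = - \frac{3}{\left(17 + 2 \cdot 5^{2}\right) - 14} = - \frac{3}{\left(17 + 2 \cdot 25\right) - 14} = - \frac{3}{\left(17 + 50\right) - 14} = - \frac{3}{67 - 14} = - \frac{3}{53}$)
$v{\left(680 \right)} - t{\left(-1429 \right)} = - \frac{3}{53} - \left(-1429\right)^{2} = - \frac{3}{53} - 2042041 = - \frac{108228176}{53}$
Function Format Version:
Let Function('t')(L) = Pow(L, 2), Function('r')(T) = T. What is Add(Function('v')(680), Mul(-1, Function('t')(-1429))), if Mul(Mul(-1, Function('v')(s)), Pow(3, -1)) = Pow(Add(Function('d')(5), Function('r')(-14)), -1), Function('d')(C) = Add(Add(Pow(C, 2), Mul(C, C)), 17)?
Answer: Rational(-108228176, 53) ≈ -2.0420e+6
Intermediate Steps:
Function('d')(C) = Add(17, Mul(2, Pow(C, 2))) (Function('d')(C) = Add(Add(Pow(C, 2), Pow(C, 2)), 17) = Add(Mul(2, Pow(C, 2)), 17) = Add(17, Mul(2, Pow(C, 2))))
Function('v')(s) = Rational(-3, 53) (Function('v')(s) = Mul(-3, Pow(Add(Add(17, Mul(2, Pow(5, 2))), -14), -1)) = Mul(-3, Pow(Add(Add(17, Mul(2, 25)), -14), -1)) = Mul(-3, Pow(Add(Add(17, 50), -14), -1)) = Mul(-3, Pow(Add(67, -14), -1)) = Mul(-3, Pow(53, -1)) = Mul(-3, Rational(1, 53)) = Rational(-3, 53))
Add(Function('v')(680), Mul(-1, Function('t')(-1429))) = Add(Rational(-3, 53), Mul(-1, Pow(-1429, 2))) = Add(Rational(-3, 53), Mul(-1, 2042041)) = Add(Rational(-3, 53), -2042041) = Rational(-108228176, 53)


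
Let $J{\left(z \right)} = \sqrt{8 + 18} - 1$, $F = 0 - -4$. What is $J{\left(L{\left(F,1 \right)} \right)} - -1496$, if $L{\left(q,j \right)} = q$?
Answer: $1495 + \sqrt{26} \approx 1500.1$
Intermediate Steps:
$F = 4$ ($F = 0 + 4 = 4$)
$J{\left(z \right)} = -1 + \sqrt{26}$ ($J{\left(z \right)} = \sqrt{26} - 1 = -1 + \sqrt{26}$)
$J{\left(L{\left(F,1 \right)} \right)} - -1496 = \left(-1 + \sqrt{26}\right) - -1496 = \left(-1 + \sqrt{26}\right) + 1496 = 1495 + \sqrt{26}$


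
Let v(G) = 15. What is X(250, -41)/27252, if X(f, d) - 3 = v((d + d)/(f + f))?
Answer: 1/1514 ≈ 0.00066050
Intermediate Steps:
X(f, d) = 18 (X(f, d) = 3 + 15 = 18)
X(250, -41)/27252 = 18/27252 = 18*(1/27252) = 1/1514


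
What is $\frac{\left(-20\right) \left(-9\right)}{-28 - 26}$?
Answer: $- \frac{10}{3} \approx -3.3333$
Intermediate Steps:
$\frac{\left(-20\right) \left(-9\right)}{-28 - 26} = \frac{180}{-54} = 180 \left(- \frac{1}{54}\right) = - \frac{10}{3}$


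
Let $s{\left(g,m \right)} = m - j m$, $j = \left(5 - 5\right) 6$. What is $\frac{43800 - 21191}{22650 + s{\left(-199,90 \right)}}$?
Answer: $\frac{22609}{22740} \approx 0.99424$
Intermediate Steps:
$j = 0$ ($j = 0 \cdot 6 = 0$)
$s{\left(g,m \right)} = m$ ($s{\left(g,m \right)} = m - 0 m = m - 0 = m + 0 = m$)
$\frac{43800 - 21191}{22650 + s{\left(-199,90 \right)}} = \frac{43800 - 21191}{22650 + 90} = \frac{22609}{22740}$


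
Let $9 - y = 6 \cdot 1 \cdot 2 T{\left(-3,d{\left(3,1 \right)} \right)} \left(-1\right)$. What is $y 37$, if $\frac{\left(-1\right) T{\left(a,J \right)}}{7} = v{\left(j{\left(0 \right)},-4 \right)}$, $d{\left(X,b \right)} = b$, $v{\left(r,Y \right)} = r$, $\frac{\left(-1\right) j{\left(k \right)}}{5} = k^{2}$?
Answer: $333$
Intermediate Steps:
$j{\left(k \right)} = - 5 k^{2}$
$T{\left(a,J \right)} = 0$ ($T{\left(a,J \right)} = - 7 \left(- 5 \cdot 0^{2}\right) = - 7 \left(\left(-5\right) 0\right) = \left(-7\right) 0 = 0$)
$y = 9$ ($y = 9 - 6 \cdot 1 \cdot 2 \cdot 0 \left(-1\right) = 9 - 6 \cdot 2 \cdot 0 \left(-1\right) = 9 - 12 \cdot 0 \left(-1\right) = 9 - 0 \left(-1\right) = 9 - 0 = 9 + 0 = 9$)
$y 37 = 9 \cdot 37 = 333$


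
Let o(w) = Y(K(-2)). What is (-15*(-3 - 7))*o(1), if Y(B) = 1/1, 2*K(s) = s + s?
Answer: 150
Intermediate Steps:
K(s) = s (K(s) = (s + s)/2 = (2*s)/2 = s)
Y(B) = 1
o(w) = 1
(-15*(-3 - 7))*o(1) = -15*(-3 - 7)*1 = -15*(-10)*1 = 150*1 = 150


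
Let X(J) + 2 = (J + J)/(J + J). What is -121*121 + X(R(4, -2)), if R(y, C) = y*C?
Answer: -14642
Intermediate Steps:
R(y, C) = C*y
X(J) = -1 (X(J) = -2 + (J + J)/(J + J) = -2 + (2*J)/((2*J)) = -2 + (2*J)*(1/(2*J)) = -2 + 1 = -1)
-121*121 + X(R(4, -2)) = -121*121 - 1 = -14641 - 1 = -14642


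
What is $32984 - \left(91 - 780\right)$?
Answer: $33673$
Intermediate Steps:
$32984 - \left(91 - 780\right) = 32984 - -689 = 32984 + 689 = 33673$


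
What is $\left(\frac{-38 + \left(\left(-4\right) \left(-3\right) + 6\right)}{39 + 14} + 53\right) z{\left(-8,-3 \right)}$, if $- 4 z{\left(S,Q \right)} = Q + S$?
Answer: $\frac{30679}{212} \approx 144.71$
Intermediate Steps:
$z{\left(S,Q \right)} = - \frac{Q}{4} - \frac{S}{4}$ ($z{\left(S,Q \right)} = - \frac{Q + S}{4} = - \frac{Q}{4} - \frac{S}{4}$)
$\left(\frac{-38 + \left(\left(-4\right) \left(-3\right) + 6\right)}{39 + 14} + 53\right) z{\left(-8,-3 \right)} = \left(\frac{-38 + \left(\left(-4\right) \left(-3\right) + 6\right)}{39 + 14} + 53\right) \left(\left(- \frac{1}{4}\right) \left(-3\right) - -2\right) = \left(\frac{-38 + \left(12 + 6\right)}{53} + 53\right) \left(\frac{3}{4} + 2\right) = \left(\left(-38 + 18\right) \frac{1}{53} + 53\right) \frac{11}{4} = \left(\left(-20\right) \frac{1}{53} + 53\right) \frac{11}{4} = \left(- \frac{20}{53} + 53\right) \frac{11}{4} = \frac{2789}{53} \cdot \frac{11}{4} = \frac{30679}{212}$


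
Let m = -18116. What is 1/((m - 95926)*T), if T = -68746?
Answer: 1/7839931332 ≈ 1.2755e-10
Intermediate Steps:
1/((m - 95926)*T) = 1/(-18116 - 95926*(-68746)) = -1/68746/(-114042) = -1/114042*(-1/68746) = 1/7839931332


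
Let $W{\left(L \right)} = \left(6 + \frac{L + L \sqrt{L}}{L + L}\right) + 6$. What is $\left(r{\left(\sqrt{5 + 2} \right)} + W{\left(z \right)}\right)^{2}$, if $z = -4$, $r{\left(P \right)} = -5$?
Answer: $\frac{221}{4} + 15 i \approx 55.25 + 15.0 i$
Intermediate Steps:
$W{\left(L \right)} = 12 + \frac{L + L^{\frac{3}{2}}}{2 L}$ ($W{\left(L \right)} = \left(6 + \frac{L + L^{\frac{3}{2}}}{2 L}\right) + 6 = 12 + \frac{L + L^{\frac{3}{2}}}{2 L}$)
$\left(r{\left(\sqrt{5 + 2} \right)} + W{\left(z \right)}\right)^{2} = \left(-5 + \left(\frac{25}{2} + \frac{\sqrt{-4}}{2}\right)\right)^{2} = \left(-5 + \left(\frac{25}{2} + \frac{2 i}{2}\right)\right)^{2} = \left(-5 + \left(\frac{25}{2} + i\right)\right)^{2} = \left(\frac{15}{2} + i\right)^{2}$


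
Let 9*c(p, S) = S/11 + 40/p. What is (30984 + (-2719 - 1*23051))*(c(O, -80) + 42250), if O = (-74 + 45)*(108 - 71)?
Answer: 236368235420/1073 ≈ 2.2029e+8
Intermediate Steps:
O = -1073 (O = -29*37 = -1073)
c(p, S) = S/99 + 40/(9*p) (c(p, S) = (S/11 + 40/p)/9 = (40/p + S/11)/9 = S/99 + 40/(9*p))
(30984 + (-2719 - 1*23051))*(c(O, -80) + 42250) = (30984 + (-2719 - 1*23051))*((1/99)*(440 - 80*(-1073))/(-1073) + 42250) = (30984 + (-2719 - 23051))*((1/99)*(-1/1073)*(440 + 85840) + 42250) = (30984 - 25770)*((1/99)*(-1/1073)*86280 + 42250) = 5214*(-28760/35409 + 42250) = 5214*(1496001490/35409) = 236368235420/1073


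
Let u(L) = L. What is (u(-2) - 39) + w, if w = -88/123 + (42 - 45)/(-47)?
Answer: -240788/5781 ≈ -41.652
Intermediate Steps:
w = -3767/5781 (w = -88*1/123 - 3*(-1/47) = -88/123 + 3/47 = -3767/5781 ≈ -0.65162)
(u(-2) - 39) + w = (-2 - 39) - 3767/5781 = -41 - 3767/5781 = -240788/5781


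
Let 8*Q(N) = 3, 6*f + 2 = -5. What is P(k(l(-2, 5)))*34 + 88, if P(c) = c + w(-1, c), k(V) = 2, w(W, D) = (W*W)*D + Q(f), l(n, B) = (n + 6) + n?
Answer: 947/4 ≈ 236.75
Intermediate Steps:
f = -7/6 (f = -⅓ + (⅙)*(-5) = -⅓ - ⅚ = -7/6 ≈ -1.1667)
l(n, B) = 6 + 2*n (l(n, B) = (6 + n) + n = 6 + 2*n)
Q(N) = 3/8 (Q(N) = (⅛)*3 = 3/8)
w(W, D) = 3/8 + D*W² (w(W, D) = (W*W)*D + 3/8 = W²*D + 3/8 = D*W² + 3/8 = 3/8 + D*W²)
P(c) = 3/8 + 2*c (P(c) = c + (3/8 + c*(-1)²) = c + (3/8 + c*1) = c + (3/8 + c) = 3/8 + 2*c)
P(k(l(-2, 5)))*34 + 88 = (3/8 + 2*2)*34 + 88 = (3/8 + 4)*34 + 88 = (35/8)*34 + 88 = 595/4 + 88 = 947/4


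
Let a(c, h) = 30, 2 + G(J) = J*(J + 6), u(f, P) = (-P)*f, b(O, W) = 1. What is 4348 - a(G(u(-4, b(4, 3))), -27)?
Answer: 4318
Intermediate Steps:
u(f, P) = -P*f
G(J) = -2 + J*(6 + J) (G(J) = -2 + J*(J + 6) = -2 + J*(6 + J))
4348 - a(G(u(-4, b(4, 3))), -27) = 4348 - 1*30 = 4348 - 30 = 4318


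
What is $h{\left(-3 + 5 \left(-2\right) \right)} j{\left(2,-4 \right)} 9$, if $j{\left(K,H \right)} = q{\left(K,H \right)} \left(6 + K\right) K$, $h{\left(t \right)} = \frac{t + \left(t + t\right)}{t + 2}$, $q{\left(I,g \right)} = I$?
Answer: $\frac{11232}{11} \approx 1021.1$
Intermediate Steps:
$h{\left(t \right)} = \frac{3 t}{2 + t}$ ($h{\left(t \right)} = \frac{t + 2 t}{2 + t} = \frac{3 t}{2 + t}$)
$j{\left(K,H \right)} = K^{2} \left(6 + K\right)$ ($j{\left(K,H \right)} = K \left(6 + K\right) K = K^{2} \left(6 + K\right)$)
$h{\left(-3 + 5 \left(-2\right) \right)} j{\left(2,-4 \right)} 9 = \frac{3 \left(-3 + 5 \left(-2\right)\right)}{2 + \left(-3 + 5 \left(-2\right)\right)} 2^{2} \left(6 + 2\right) 9 = \frac{3 \left(-3 - 10\right)}{2 - 13} \cdot 4 \cdot 8 \cdot 9 = 3 \left(-13\right) \frac{1}{2 - 13} \cdot 32 \cdot 9 = 3 \left(-13\right) \frac{1}{-11} \cdot 32 \cdot 9 = 3 \left(-13\right) \left(- \frac{1}{11}\right) 32 \cdot 9 = \frac{39}{11} \cdot 32 \cdot 9 = \frac{1248}{11} \cdot 9 = \frac{11232}{11}$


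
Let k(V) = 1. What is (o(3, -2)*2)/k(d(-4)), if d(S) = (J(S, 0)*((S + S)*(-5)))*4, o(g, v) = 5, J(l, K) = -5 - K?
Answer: 10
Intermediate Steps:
d(S) = 200*S (d(S) = ((-5 - 1*0)*((S + S)*(-5)))*4 = ((-5 + 0)*((2*S)*(-5)))*4 = -(-50)*S*4 = (50*S)*4 = 200*S)
(o(3, -2)*2)/k(d(-4)) = (5*2)/1 = 10*1 = 10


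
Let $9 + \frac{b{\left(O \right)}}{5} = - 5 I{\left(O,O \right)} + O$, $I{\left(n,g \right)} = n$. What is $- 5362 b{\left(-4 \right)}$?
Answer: $-187670$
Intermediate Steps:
$b{\left(O \right)} = -45 - 20 O$ ($b{\left(O \right)} = -45 + 5 \left(- 5 O + O\right) = -45 + 5 \left(- 4 O\right) = -45 - 20 O$)
$- 5362 b{\left(-4 \right)} = - 5362 \left(-45 - -80\right) = - 5362 \left(-45 + 80\right) = \left(-5362\right) 35 = -187670$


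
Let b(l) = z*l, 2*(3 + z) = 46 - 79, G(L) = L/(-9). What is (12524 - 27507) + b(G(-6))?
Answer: -14996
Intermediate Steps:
G(L) = -L/9 (G(L) = L*(-⅑) = -L/9)
z = -39/2 (z = -3 + (46 - 79)/2 = -3 + (½)*(-33) = -3 - 33/2 = -39/2 ≈ -19.500)
b(l) = -39*l/2
(12524 - 27507) + b(G(-6)) = (12524 - 27507) - (-13)*(-6)/6 = -14983 - 39/2*⅔ = -14983 - 13 = -14996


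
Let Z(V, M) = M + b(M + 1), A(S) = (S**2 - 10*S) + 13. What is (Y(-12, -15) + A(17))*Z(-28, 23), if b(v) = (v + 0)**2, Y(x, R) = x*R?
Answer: 186888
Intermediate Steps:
Y(x, R) = R*x
A(S) = 13 + S**2 - 10*S
b(v) = v**2
Z(V, M) = M + (1 + M)**2 (Z(V, M) = M + (M + 1)**2 = M + (1 + M)**2)
(Y(-12, -15) + A(17))*Z(-28, 23) = (-15*(-12) + (13 + 17**2 - 10*17))*(23 + (1 + 23)**2) = (180 + (13 + 289 - 170))*(23 + 24**2) = (180 + 132)*(23 + 576) = 312*599 = 186888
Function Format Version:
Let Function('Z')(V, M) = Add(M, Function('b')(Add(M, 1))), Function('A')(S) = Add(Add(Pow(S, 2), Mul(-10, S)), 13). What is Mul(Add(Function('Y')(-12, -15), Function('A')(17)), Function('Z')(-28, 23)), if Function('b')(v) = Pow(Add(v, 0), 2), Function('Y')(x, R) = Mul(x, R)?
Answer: 186888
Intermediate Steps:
Function('Y')(x, R) = Mul(R, x)
Function('A')(S) = Add(13, Pow(S, 2), Mul(-10, S))
Function('b')(v) = Pow(v, 2)
Function('Z')(V, M) = Add(M, Pow(Add(1, M), 2)) (Function('Z')(V, M) = Add(M, Pow(Add(M, 1), 2)) = Add(M, Pow(Add(1, M), 2)))
Mul(Add(Function('Y')(-12, -15), Function('A')(17)), Function('Z')(-28, 23)) = Mul(Add(Mul(-15, -12), Add(13, Pow(17, 2), Mul(-10, 17))), Add(23, Pow(Add(1, 23), 2))) = Mul(Add(180, Add(13, 289, -170)), Add(23, Pow(24, 2))) = Mul(Add(180, 132), Add(23, 576)) = Mul(312, 599) = 186888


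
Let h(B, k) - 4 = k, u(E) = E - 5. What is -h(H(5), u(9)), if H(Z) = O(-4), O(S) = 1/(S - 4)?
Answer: -8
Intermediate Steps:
u(E) = -5 + E
O(S) = 1/(-4 + S)
H(Z) = -1/8 (H(Z) = 1/(-4 - 4) = 1/(-8) = -1/8)
h(B, k) = 4 + k
-h(H(5), u(9)) = -(4 + (-5 + 9)) = -(4 + 4) = -1*8 = -8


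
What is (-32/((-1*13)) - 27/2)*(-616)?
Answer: 88396/13 ≈ 6799.7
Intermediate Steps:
(-32/((-1*13)) - 27/2)*(-616) = (-32/(-13) - 27*1/2)*(-616) = (-32*(-1/13) - 27/2)*(-616) = (32/13 - 27/2)*(-616) = -287/26*(-616) = 88396/13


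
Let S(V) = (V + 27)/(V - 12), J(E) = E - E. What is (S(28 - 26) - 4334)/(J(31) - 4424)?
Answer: 43369/44240 ≈ 0.98031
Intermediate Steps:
J(E) = 0
S(V) = (27 + V)/(-12 + V)
(S(28 - 26) - 4334)/(J(31) - 4424) = ((27 + (28 - 26))/(-12 + (28 - 26)) - 4334)/(0 - 4424) = ((27 + 2)/(-12 + 2) - 4334)/(-4424) = (29/(-10) - 4334)*(-1/4424) = (-⅒*29 - 4334)*(-1/4424) = (-29/10 - 4334)*(-1/4424) = -43369/10*(-1/4424) = 43369/44240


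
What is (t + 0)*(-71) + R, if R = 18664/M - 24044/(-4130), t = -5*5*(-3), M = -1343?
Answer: -14790191489/2773295 ≈ -5333.1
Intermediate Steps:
t = 75 (t = -25*(-3) = 75)
R = -22395614/2773295 (R = 18664/(-1343) - 24044/(-4130) = 18664*(-1/1343) - 24044*(-1/4130) = -18664/1343 + 12022/2065 = -22395614/2773295 ≈ -8.0755)
(t + 0)*(-71) + R = (75 + 0)*(-71) - 22395614/2773295 = 75*(-71) - 22395614/2773295 = -5325 - 22395614/2773295 = -14790191489/2773295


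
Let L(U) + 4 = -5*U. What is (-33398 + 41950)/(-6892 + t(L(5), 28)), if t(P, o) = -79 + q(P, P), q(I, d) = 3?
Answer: -1069/871 ≈ -1.2273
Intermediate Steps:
L(U) = -4 - 5*U
t(P, o) = -76 (t(P, o) = -79 + 3 = -76)
(-33398 + 41950)/(-6892 + t(L(5), 28)) = (-33398 + 41950)/(-6892 - 76) = 8552/(-6968) = 8552*(-1/6968) = -1069/871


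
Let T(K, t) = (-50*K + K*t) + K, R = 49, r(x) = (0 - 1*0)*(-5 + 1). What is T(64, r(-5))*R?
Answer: -153664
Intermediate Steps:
r(x) = 0 (r(x) = (0 + 0)*(-4) = 0*(-4) = 0)
T(K, t) = -49*K + K*t
T(64, r(-5))*R = (64*(-49 + 0))*49 = (64*(-49))*49 = -3136*49 = -153664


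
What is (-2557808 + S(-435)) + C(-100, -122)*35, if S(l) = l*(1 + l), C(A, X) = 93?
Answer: -2365763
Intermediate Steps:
(-2557808 + S(-435)) + C(-100, -122)*35 = (-2557808 - 435*(1 - 435)) + 93*35 = (-2557808 - 435*(-434)) + 3255 = (-2557808 + 188790) + 3255 = -2369018 + 3255 = -2365763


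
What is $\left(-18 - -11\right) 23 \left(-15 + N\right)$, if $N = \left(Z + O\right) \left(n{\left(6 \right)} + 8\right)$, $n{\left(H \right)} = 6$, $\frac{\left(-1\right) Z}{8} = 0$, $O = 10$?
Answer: $-20125$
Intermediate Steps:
$Z = 0$ ($Z = \left(-8\right) 0 = 0$)
$N = 140$ ($N = \left(0 + 10\right) \left(6 + 8\right) = 10 \cdot 14 = 140$)
$\left(-18 - -11\right) 23 \left(-15 + N\right) = \left(-18 - -11\right) 23 \left(-15 + 140\right) = \left(-18 + 11\right) 23 \cdot 125 = \left(-7\right) 23 \cdot 125 = \left(-161\right) 125 = -20125$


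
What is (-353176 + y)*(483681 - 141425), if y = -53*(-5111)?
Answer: -28165273008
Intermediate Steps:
y = 270883
(-353176 + y)*(483681 - 141425) = (-353176 + 270883)*(483681 - 141425) = -82293*342256 = -28165273008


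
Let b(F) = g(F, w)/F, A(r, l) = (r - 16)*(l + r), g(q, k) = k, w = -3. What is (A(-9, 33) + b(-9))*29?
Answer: -52171/3 ≈ -17390.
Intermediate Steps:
A(r, l) = (-16 + r)*(l + r)
b(F) = -3/F
(A(-9, 33) + b(-9))*29 = (((-9)**2 - 16*33 - 16*(-9) + 33*(-9)) - 3/(-9))*29 = ((81 - 528 + 144 - 297) - 3*(-1/9))*29 = (-600 + 1/3)*29 = -1799/3*29 = -52171/3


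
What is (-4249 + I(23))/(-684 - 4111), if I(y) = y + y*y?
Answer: 3697/4795 ≈ 0.77101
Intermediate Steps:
I(y) = y + y²
(-4249 + I(23))/(-684 - 4111) = (-4249 + 23*(1 + 23))/(-684 - 4111) = (-4249 + 23*24)/(-4795) = (-4249 + 552)*(-1/4795) = -3697*(-1/4795) = 3697/4795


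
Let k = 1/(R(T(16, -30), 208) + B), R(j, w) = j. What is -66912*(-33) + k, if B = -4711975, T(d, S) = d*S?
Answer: 10405553035679/4712455 ≈ 2.2081e+6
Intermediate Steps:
T(d, S) = S*d
k = -1/4712455 (k = 1/(-30*16 - 4711975) = 1/(-480 - 4711975) = 1/(-4712455) = -1/4712455 ≈ -2.1220e-7)
-66912*(-33) + k = -66912*(-33) - 1/4712455 = 2208096 - 1/4712455 = 10405553035679/4712455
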